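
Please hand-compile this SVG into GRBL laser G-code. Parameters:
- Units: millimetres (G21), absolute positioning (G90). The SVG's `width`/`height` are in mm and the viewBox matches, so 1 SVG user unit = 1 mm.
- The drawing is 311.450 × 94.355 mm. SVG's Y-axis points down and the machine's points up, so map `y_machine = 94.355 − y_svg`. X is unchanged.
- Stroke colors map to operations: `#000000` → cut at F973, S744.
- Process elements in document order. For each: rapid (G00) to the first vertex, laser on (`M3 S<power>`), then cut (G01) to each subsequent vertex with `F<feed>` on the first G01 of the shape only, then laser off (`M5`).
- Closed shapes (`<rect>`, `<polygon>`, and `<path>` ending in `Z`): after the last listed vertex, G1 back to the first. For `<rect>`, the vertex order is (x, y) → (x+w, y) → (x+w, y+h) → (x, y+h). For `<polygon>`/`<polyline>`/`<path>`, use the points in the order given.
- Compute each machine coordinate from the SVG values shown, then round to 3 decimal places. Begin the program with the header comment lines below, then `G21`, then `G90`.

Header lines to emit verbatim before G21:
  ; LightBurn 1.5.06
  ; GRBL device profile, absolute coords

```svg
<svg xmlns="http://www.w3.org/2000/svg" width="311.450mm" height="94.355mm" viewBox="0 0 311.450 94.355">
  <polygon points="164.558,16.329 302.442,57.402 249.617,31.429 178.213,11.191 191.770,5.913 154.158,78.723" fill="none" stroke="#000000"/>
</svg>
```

1 u = 1 mm; y_m = 94.355 − y.

[1] `<polygon>` closed polygon, #000000→cut S744 F973: (164.558,78.026) → (302.442,36.953) → (249.617,62.926) → (178.213,83.164) → (191.770,88.442) → (154.158,15.632) → (164.558,78.026) (closed)

; LightBurn 1.5.06
; GRBL device profile, absolute coords
G21
G90
G00 X164.558 Y78.026
M3 S744
G01 X302.442 Y36.953 F973
G01 X249.617 Y62.926
G01 X178.213 Y83.164
G01 X191.770 Y88.442
G01 X154.158 Y15.632
G01 X164.558 Y78.026
M5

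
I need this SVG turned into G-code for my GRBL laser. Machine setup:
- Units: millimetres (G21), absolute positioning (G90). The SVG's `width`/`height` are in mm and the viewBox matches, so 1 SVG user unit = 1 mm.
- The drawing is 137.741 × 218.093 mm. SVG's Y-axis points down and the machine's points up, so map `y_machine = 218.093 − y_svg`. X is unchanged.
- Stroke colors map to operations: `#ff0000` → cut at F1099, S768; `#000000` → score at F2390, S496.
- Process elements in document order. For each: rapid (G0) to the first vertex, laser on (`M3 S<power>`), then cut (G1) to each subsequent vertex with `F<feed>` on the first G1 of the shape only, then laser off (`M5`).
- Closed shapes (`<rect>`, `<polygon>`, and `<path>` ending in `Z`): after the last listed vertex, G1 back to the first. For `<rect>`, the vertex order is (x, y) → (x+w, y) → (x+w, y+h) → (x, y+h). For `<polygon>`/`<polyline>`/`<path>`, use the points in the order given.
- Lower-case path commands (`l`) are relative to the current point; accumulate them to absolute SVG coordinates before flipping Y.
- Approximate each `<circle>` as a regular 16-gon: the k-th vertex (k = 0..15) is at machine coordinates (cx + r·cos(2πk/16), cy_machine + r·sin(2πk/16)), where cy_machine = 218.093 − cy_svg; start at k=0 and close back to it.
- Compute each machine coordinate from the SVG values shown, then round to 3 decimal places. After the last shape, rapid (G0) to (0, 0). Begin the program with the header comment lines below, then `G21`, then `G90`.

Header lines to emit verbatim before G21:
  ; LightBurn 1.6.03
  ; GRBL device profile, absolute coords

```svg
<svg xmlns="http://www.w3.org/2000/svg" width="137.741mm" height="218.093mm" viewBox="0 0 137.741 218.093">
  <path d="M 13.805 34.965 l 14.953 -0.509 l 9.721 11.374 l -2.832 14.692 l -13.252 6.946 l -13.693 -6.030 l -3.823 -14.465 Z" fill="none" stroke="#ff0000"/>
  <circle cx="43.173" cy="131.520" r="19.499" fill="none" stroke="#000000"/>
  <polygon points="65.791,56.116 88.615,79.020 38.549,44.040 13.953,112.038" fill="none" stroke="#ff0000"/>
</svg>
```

; LightBurn 1.6.03
; GRBL device profile, absolute coords
G21
G90
G0 X13.805 Y183.128
M3 S768
G1 X28.758 Y183.637 F1099
G1 X38.479 Y172.263
G1 X35.647 Y157.571
G1 X22.395 Y150.625
G1 X8.702 Y156.655
G1 X4.879 Y171.120
G1 X13.805 Y183.128
M5
G0 X62.672 Y86.573
M3 S496
G1 X61.188 Y94.035 F2390
G1 X56.961 Y100.361
G1 X50.635 Y104.588
G1 X43.173 Y106.072
G1 X35.711 Y104.588
G1 X29.385 Y100.361
G1 X25.158 Y94.035
G1 X23.674 Y86.573
G1 X25.158 Y79.111
G1 X29.385 Y72.785
G1 X35.711 Y68.558
G1 X43.173 Y67.074
G1 X50.635 Y68.558
G1 X56.961 Y72.785
G1 X61.188 Y79.111
G1 X62.672 Y86.573
M5
G0 X65.791 Y161.977
M3 S768
G1 X88.615 Y139.073 F1099
G1 X38.549 Y174.053
G1 X13.953 Y106.055
G1 X65.791 Y161.977
M5
G0 X0.000 Y0.000

1 u = 1 mm; y_m = 218.093 − y.

[1] `<path>` regular polygon, #ff0000→cut S768 F1099: (13.805,183.128) → (28.758,183.637) → (38.479,172.263) → (35.647,157.571) → (22.395,150.625) → (8.702,156.655) → (4.879,171.120) → (13.805,183.128) (closed)

[2] `<circle>` circle, #000000→score S496 F2390: (62.672,86.573) → (61.188,94.035) → (56.961,100.361) → (50.635,104.588) → (43.173,106.072) → (35.711,104.588) → (29.385,100.361) → (25.158,94.035) → (23.674,86.573) → (25.158,79.111) → (29.385,72.785) → (35.711,68.558) → (43.173,67.074) → (50.635,68.558) → (56.961,72.785) → (61.188,79.111) → (62.672,86.573) (closed)

[3] `<polygon>` closed polygon, #ff0000→cut S768 F1099: (65.791,161.977) → (88.615,139.073) → (38.549,174.053) → (13.953,106.055) → (65.791,161.977) (closed)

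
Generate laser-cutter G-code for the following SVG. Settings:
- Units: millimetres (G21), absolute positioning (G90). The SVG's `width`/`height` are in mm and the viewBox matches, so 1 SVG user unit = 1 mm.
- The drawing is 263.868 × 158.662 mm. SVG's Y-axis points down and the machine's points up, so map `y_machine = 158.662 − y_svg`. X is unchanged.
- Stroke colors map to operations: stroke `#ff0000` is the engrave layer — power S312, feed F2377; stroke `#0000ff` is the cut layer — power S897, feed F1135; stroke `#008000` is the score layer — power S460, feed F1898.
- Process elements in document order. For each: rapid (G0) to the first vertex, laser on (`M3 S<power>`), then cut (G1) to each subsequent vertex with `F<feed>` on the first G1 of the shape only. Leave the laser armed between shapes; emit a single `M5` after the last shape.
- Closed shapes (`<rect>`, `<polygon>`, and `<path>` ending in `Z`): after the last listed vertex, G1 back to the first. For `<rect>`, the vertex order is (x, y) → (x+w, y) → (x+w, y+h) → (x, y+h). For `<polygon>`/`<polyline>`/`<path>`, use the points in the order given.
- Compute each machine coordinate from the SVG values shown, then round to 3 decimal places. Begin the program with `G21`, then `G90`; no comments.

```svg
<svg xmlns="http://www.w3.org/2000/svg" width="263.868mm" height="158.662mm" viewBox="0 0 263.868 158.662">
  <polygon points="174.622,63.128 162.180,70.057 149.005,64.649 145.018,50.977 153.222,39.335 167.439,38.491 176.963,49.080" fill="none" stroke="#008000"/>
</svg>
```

G21
G90
G0 X174.622 Y95.534
M3 S460
G1 X162.180 Y88.605 F1898
G1 X149.005 Y94.013
G1 X145.018 Y107.685
G1 X153.222 Y119.327
G1 X167.439 Y120.171
G1 X176.963 Y109.582
G1 X174.622 Y95.534
M5

viewBox `0 0 263.868 158.662` with mm width/height → 1 unit = 1 mm. Flip: y_m = 158.662 − y_svg.

**Shape 1** — `<polygon>` regular polygon, stroke `#008000` → score (S460, F1898). Machine vertices: (174.622,95.534) → (162.180,88.605) → (149.005,94.013) → (145.018,107.685) → (153.222,119.327) → (167.439,120.171) → (176.963,109.582) → (174.622,95.534). Closed: final G1 returns to the first vertex.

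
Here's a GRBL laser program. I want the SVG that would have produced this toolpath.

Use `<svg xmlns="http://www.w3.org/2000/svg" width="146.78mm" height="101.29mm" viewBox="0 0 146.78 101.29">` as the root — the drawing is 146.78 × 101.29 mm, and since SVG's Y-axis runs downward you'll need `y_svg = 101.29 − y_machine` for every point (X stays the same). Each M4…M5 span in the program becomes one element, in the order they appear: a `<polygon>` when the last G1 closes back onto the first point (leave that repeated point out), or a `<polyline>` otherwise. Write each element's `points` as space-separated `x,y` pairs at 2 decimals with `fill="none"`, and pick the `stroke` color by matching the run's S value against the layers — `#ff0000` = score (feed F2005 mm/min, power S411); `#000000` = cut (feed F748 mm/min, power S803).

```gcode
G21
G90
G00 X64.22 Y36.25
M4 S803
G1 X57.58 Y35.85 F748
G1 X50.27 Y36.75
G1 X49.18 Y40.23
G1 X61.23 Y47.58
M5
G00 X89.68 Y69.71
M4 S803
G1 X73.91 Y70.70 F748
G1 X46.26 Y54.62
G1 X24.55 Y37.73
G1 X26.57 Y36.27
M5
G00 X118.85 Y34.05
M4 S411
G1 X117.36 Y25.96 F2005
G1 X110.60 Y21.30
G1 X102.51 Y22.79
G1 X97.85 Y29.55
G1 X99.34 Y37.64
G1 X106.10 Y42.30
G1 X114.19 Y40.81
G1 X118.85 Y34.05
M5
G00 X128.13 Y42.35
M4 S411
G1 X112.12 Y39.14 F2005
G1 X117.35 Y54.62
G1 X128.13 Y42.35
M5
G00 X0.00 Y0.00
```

<svg xmlns="http://www.w3.org/2000/svg" width="146.78mm" height="101.29mm" viewBox="0 0 146.78 101.29">
  <polyline points="64.22,65.04 57.58,65.44 50.27,64.54 49.18,61.06 61.23,53.71" fill="none" stroke="#000000"/>
  <polyline points="89.68,31.58 73.91,30.59 46.26,46.67 24.55,63.56 26.57,65.02" fill="none" stroke="#000000"/>
  <polygon points="118.85,67.24 117.36,75.33 110.60,79.99 102.51,78.50 97.85,71.74 99.34,63.65 106.10,58.99 114.19,60.48" fill="none" stroke="#ff0000"/>
  <polygon points="128.13,58.94 112.12,62.15 117.35,46.67" fill="none" stroke="#ff0000"/>
</svg>

Each laser-on run becomes one SVG element. Flip Y back into SVG space with y_svg = 101.29 − y_machine.

Run 1: the run's S803 means `#000000` (cut). The run is open, so emit a `<polyline>` with points (Y-flipped): 64.22,65.04 57.58,65.44 50.27,64.54 49.18,61.06 61.23,53.71.

Run 2: S803 ⇒ cut layer `#000000`. The run is open, so emit a `<polyline>` with points (Y-flipped): 89.68,31.58 73.91,30.59 46.26,46.67 24.55,63.56 26.57,65.02.

Run 3: S411 ⇒ score layer `#ff0000`. The run returns to its start, so emit a `<polygon>` with points (Y-flipped): 118.85,67.24 117.36,75.33 110.60,79.99 102.51,78.50 97.85,71.74 99.34,63.65 106.10,58.99 114.19,60.48.

Run 4: the run's S411 means `#ff0000` (score). The run returns to its start, so emit a `<polygon>` with points (Y-flipped): 128.13,58.94 112.12,62.15 117.35,46.67.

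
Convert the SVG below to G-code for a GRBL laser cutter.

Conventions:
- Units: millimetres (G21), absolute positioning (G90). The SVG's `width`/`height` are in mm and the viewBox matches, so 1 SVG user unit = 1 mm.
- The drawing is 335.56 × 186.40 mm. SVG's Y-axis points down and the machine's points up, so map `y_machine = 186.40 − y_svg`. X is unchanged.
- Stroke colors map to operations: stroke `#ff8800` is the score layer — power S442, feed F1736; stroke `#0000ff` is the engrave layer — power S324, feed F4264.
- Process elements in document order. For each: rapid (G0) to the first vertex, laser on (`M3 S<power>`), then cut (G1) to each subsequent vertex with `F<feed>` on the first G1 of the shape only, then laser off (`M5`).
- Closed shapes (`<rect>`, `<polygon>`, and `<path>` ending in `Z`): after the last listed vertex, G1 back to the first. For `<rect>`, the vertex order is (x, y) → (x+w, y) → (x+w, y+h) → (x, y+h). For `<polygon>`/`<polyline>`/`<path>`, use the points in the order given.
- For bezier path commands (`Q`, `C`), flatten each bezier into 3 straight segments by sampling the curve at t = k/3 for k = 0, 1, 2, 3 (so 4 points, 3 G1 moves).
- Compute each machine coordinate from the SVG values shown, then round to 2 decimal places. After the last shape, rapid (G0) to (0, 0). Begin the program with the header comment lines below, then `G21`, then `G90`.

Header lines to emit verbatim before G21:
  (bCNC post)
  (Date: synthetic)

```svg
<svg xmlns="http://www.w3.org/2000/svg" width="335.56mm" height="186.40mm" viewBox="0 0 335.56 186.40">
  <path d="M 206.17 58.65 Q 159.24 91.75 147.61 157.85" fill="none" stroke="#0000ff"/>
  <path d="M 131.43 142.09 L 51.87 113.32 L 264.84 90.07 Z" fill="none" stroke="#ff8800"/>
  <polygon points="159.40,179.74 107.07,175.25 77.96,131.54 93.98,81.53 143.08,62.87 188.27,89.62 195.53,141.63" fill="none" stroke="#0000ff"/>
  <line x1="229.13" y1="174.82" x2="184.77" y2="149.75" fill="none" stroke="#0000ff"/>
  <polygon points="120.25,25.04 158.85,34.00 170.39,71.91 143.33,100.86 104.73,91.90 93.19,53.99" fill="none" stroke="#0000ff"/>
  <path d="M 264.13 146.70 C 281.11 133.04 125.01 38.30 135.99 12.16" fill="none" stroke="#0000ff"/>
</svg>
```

1 u = 1 mm; y_m = 186.40 − y.

[1] `<path>` quadratic bezier, #0000ff→engrave S324 F4264: (206.17,127.75) → (178.81,102.02) → (159.29,68.95) → (147.61,28.55)

[2] `<path>` closed polygon, #ff8800→score S442 F1736: (131.43,44.31) → (51.87,73.08) → (264.84,96.33) → (131.43,44.31) (closed)

[3] `<polygon>` regular polygon, #0000ff→engrave S324 F4264: (159.40,6.66) → (107.07,11.15) → (77.96,54.86) → (93.98,104.87) → (143.08,123.53) → (188.27,96.78) → (195.53,44.77) → (159.40,6.66) (closed)

[4] `<line>` line segment, #0000ff→engrave S324 F4264: (229.13,11.58) → (184.77,36.65)

[5] `<polygon>` regular polygon, #0000ff→engrave S324 F4264: (120.25,161.36) → (158.85,152.40) → (170.39,114.49) → (143.33,85.54) → (104.73,94.50) → (93.19,132.41) → (120.25,161.36) (closed)

[6] `<path>` cubic bezier, #0000ff→engrave S324 F4264: (264.13,39.70) → (236.02,74.84) → (168.10,130.78) → (135.99,174.24)

(bCNC post)
(Date: synthetic)
G21
G90
G0 X206.17 Y127.75
M3 S324
G1 X178.81 Y102.02 F4264
G1 X159.29 Y68.95
G1 X147.61 Y28.55
M5
G0 X131.43 Y44.31
M3 S442
G1 X51.87 Y73.08 F1736
G1 X264.84 Y96.33
G1 X131.43 Y44.31
M5
G0 X159.40 Y6.66
M3 S324
G1 X107.07 Y11.15 F4264
G1 X77.96 Y54.86
G1 X93.98 Y104.87
G1 X143.08 Y123.53
G1 X188.27 Y96.78
G1 X195.53 Y44.77
G1 X159.40 Y6.66
M5
G0 X229.13 Y11.58
M3 S324
G1 X184.77 Y36.65 F4264
M5
G0 X120.25 Y161.36
M3 S324
G1 X158.85 Y152.40 F4264
G1 X170.39 Y114.49
G1 X143.33 Y85.54
G1 X104.73 Y94.50
G1 X93.19 Y132.41
G1 X120.25 Y161.36
M5
G0 X264.13 Y39.70
M3 S324
G1 X236.02 Y74.84 F4264
G1 X168.10 Y130.78
G1 X135.99 Y174.24
M5
G0 X0.00 Y0.00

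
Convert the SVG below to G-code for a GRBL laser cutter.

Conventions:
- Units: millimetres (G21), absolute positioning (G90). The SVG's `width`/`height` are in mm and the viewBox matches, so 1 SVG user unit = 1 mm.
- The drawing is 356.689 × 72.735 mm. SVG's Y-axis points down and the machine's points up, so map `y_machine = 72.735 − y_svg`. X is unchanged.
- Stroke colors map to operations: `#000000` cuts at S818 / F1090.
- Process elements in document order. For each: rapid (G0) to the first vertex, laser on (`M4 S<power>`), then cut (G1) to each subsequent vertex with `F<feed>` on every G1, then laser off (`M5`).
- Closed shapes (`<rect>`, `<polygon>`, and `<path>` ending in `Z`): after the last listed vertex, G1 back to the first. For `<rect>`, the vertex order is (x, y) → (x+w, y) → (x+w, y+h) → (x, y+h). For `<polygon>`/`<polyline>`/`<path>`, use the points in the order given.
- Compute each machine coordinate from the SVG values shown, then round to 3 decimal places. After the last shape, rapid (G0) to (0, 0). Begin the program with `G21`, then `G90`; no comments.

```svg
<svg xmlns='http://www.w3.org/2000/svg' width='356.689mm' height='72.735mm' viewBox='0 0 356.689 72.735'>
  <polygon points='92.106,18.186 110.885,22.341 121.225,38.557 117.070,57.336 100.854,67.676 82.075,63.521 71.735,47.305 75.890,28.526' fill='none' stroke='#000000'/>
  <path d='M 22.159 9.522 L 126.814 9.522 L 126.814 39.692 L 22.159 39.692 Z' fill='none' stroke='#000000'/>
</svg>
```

G21
G90
G0 X92.106 Y54.549
M4 S818
G1 X110.885 Y50.394 F1090
G1 X121.225 Y34.178 F1090
G1 X117.070 Y15.399 F1090
G1 X100.854 Y5.059 F1090
G1 X82.075 Y9.214 F1090
G1 X71.735 Y25.430 F1090
G1 X75.890 Y44.209 F1090
G1 X92.106 Y54.549 F1090
M5
G0 X22.159 Y63.213
M4 S818
G1 X126.814 Y63.213 F1090
G1 X126.814 Y33.043 F1090
G1 X22.159 Y33.043 F1090
G1 X22.159 Y63.213 F1090
M5
G0 X0.000 Y0.000

1 u = 1 mm; y_m = 72.735 − y.

[1] `<polygon>` regular polygon, #000000→cut S818 F1090: (92.106,54.549) → (110.885,50.394) → (121.225,34.178) → (117.070,15.399) → (100.854,5.059) → (82.075,9.214) → (71.735,25.430) → (75.890,44.209) → (92.106,54.549) (closed)

[2] `<path>` rectangle, #000000→cut S818 F1090: (22.159,63.213) → (126.814,63.213) → (126.814,33.043) → (22.159,33.043) → (22.159,63.213) (closed)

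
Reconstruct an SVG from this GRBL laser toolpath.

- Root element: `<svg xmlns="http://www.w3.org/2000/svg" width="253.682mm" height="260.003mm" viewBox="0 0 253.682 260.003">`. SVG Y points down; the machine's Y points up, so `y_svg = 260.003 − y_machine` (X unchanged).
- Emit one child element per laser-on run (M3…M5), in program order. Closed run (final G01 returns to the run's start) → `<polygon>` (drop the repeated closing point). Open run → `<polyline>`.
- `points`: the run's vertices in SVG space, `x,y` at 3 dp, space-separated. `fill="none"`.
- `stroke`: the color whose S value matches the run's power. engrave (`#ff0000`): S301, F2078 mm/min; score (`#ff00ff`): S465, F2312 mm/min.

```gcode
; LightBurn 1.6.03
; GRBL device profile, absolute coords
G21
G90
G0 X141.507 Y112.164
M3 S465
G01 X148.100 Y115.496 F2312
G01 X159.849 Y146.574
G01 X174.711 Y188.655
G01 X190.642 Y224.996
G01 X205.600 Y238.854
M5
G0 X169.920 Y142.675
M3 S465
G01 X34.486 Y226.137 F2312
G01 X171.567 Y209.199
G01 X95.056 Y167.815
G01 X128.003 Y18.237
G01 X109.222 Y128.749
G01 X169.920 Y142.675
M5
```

Each laser-on run becomes one SVG element. Flip Y back into SVG space with y_svg = 260.003 − y_machine. Every run uses S465, so all elements get stroke `#ff00ff` (score).

Run 1: The run is open, so emit a `<polyline>` with points (Y-flipped): 141.507,147.839 148.100,144.507 159.849,113.429 174.711,71.348 190.642,35.007 205.600,21.149.

Run 2: The run returns to its start, so emit a `<polygon>` with points (Y-flipped): 169.920,117.328 34.486,33.866 171.567,50.804 95.056,92.188 128.003,241.766 109.222,131.254.

<svg xmlns="http://www.w3.org/2000/svg" width="253.682mm" height="260.003mm" viewBox="0 0 253.682 260.003">
  <polyline points="141.507,147.839 148.100,144.507 159.849,113.429 174.711,71.348 190.642,35.007 205.600,21.149" fill="none" stroke="#ff00ff"/>
  <polygon points="169.920,117.328 34.486,33.866 171.567,50.804 95.056,92.188 128.003,241.766 109.222,131.254" fill="none" stroke="#ff00ff"/>
</svg>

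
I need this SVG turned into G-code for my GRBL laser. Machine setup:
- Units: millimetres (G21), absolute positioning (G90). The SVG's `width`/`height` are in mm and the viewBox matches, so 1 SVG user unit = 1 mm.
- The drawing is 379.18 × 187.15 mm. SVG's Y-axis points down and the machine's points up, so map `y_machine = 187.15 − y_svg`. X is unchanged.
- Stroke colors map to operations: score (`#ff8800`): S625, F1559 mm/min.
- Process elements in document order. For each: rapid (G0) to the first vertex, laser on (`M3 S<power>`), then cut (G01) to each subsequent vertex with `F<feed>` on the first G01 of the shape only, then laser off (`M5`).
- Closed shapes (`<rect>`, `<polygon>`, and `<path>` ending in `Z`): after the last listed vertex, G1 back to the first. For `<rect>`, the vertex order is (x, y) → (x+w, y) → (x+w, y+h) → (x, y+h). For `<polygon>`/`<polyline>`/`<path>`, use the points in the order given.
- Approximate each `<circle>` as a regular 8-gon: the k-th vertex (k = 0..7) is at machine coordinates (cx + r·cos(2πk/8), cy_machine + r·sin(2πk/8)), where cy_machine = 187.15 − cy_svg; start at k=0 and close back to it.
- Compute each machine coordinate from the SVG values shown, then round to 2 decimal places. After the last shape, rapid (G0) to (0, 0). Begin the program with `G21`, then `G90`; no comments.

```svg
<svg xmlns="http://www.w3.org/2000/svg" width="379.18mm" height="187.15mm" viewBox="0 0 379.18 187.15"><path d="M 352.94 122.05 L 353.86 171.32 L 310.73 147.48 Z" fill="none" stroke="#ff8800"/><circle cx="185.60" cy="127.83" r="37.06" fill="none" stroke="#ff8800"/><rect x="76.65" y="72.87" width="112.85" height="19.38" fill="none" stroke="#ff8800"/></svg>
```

G21
G90
G0 X352.94 Y65.10
M3 S625
G01 X353.86 Y15.83 F1559
G01 X310.73 Y39.67
G01 X352.94 Y65.10
M5
G0 X222.66 Y59.32
M3 S625
G01 X211.81 Y85.53 F1559
G01 X185.60 Y96.38
G01 X159.39 Y85.53
G01 X148.54 Y59.32
G01 X159.39 Y33.11
G01 X185.60 Y22.26
G01 X211.81 Y33.11
G01 X222.66 Y59.32
M5
G0 X76.65 Y114.28
M3 S625
G01 X189.50 Y114.28 F1559
G01 X189.50 Y94.90
G01 X76.65 Y94.90
G01 X76.65 Y114.28
M5
G0 X0.00 Y0.00

viewBox `0 0 379.18 187.15` with mm width/height → 1 unit = 1 mm. Flip: y_m = 187.15 − y_svg.

**Shape 1** — `<path>` regular polygon, stroke `#ff8800` → score (S625, F1559). Machine vertices: (352.94,65.10) → (353.86,15.83) → (310.73,39.67) → (352.94,65.10). Closed: final G1 returns to the first vertex.

**Shape 2** — `<circle>` circle, stroke `#ff8800` → score (S625, F1559). Machine vertices: (222.66,59.32) → (211.81,85.53) → (185.60,96.38) → (159.39,85.53) → (148.54,59.32) → (159.39,33.11) → (185.60,22.26) → (211.81,33.11) → (222.66,59.32). Closed: final G1 returns to the first vertex.

**Shape 3** — `<rect>` rectangle, stroke `#ff8800` → score (S625, F1559). Machine vertices: (76.65,114.28) → (189.50,114.28) → (189.50,94.90) → (76.65,94.90) → (76.65,114.28). Closed: final G1 returns to the first vertex.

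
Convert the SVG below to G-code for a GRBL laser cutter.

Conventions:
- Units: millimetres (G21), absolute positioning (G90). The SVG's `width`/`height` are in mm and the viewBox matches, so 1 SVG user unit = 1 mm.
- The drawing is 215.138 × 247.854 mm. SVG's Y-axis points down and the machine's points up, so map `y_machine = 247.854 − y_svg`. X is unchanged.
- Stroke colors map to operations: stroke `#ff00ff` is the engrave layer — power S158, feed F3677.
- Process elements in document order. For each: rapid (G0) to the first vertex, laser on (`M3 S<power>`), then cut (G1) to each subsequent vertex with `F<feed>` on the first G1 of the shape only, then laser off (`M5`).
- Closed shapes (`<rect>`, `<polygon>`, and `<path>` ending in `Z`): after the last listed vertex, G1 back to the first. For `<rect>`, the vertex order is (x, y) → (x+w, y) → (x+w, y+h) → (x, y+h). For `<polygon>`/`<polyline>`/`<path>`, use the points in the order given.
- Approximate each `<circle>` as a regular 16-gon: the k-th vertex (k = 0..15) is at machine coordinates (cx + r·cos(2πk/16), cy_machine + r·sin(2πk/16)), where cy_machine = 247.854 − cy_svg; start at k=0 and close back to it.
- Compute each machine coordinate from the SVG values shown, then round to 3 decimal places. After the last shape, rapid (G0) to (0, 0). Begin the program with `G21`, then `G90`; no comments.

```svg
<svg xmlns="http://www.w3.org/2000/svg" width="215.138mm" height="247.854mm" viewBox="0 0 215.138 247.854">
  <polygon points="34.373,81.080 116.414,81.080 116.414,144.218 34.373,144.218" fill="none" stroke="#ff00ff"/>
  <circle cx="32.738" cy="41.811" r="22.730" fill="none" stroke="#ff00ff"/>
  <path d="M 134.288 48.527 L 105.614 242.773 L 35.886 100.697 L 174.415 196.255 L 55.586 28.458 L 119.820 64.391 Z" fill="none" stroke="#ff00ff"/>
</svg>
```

G21
G90
G0 X34.373 Y166.774
M3 S158
G1 X116.414 Y166.774 F3677
G1 X116.414 Y103.636
G1 X34.373 Y103.636
G1 X34.373 Y166.774
M5
G0 X55.468 Y206.043
M3 S158
G1 X53.738 Y214.741 F3677
G1 X48.811 Y222.116
G1 X41.436 Y227.043
G1 X32.738 Y228.773
G1 X24.040 Y227.043
G1 X16.665 Y222.116
G1 X11.738 Y214.741
G1 X10.008 Y206.043
G1 X11.738 Y197.345
G1 X16.665 Y189.970
G1 X24.040 Y185.043
G1 X32.738 Y183.313
G1 X41.436 Y185.043
G1 X48.811 Y189.970
G1 X53.738 Y197.345
G1 X55.468 Y206.043
M5
G0 X134.288 Y199.327
M3 S158
G1 X105.614 Y5.081 F3677
G1 X35.886 Y147.157
G1 X174.415 Y51.599
G1 X55.586 Y219.396
G1 X119.820 Y183.463
G1 X134.288 Y199.327
M5
G0 X0.000 Y0.000

viewBox `0 0 215.138 247.854` with mm width/height → 1 unit = 1 mm. Flip: y_m = 247.854 − y_svg.

**Shape 1** — `<polygon>` rectangle, stroke `#ff00ff` → engrave (S158, F3677). Machine vertices: (34.373,166.774) → (116.414,166.774) → (116.414,103.636) → (34.373,103.636) → (34.373,166.774). Closed: final G1 returns to the first vertex.

**Shape 2** — `<circle>` circle, stroke `#ff00ff` → engrave (S158, F3677). Machine vertices: (55.468,206.043) → (53.738,214.741) → (48.811,222.116) → (41.436,227.043) → (32.738,228.773) → (24.040,227.043) → (16.665,222.116) → (11.738,214.741) → (10.008,206.043) → (11.738,197.345) → (16.665,189.970) → (24.040,185.043) → (32.738,183.313) → (41.436,185.043) → (48.811,189.970) → (53.738,197.345) → (55.468,206.043). Closed: final G1 returns to the first vertex.

**Shape 3** — `<path>` closed polygon, stroke `#ff00ff` → engrave (S158, F3677). Machine vertices: (134.288,199.327) → (105.614,5.081) → (35.886,147.157) → (174.415,51.599) → (55.586,219.396) → (119.820,183.463) → (134.288,199.327). Closed: final G1 returns to the first vertex.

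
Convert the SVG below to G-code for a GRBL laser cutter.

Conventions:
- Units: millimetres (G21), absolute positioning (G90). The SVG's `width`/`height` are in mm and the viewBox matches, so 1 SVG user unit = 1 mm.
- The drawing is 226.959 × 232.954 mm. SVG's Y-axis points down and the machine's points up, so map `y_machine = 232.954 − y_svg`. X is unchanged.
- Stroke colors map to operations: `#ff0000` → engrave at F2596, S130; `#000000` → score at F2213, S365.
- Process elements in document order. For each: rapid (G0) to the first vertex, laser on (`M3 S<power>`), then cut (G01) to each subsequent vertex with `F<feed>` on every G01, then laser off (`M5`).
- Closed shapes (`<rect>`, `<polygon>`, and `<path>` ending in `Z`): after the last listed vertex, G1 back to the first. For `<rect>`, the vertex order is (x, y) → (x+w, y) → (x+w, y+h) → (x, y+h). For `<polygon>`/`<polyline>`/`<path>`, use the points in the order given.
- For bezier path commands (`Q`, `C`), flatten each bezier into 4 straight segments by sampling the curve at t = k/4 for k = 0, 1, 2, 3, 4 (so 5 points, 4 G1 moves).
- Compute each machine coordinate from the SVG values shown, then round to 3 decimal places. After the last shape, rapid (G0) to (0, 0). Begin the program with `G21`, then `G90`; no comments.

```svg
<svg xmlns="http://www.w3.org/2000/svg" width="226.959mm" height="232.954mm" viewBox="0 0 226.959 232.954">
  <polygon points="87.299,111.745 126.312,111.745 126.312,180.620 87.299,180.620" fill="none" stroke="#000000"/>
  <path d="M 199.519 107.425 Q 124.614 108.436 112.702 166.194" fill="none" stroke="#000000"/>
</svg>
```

G21
G90
G0 X87.299 Y121.209
M3 S365
G01 X126.312 Y121.209 F2213
G01 X126.312 Y52.334 F2213
G01 X87.299 Y52.334 F2213
G01 X87.299 Y121.209 F2213
M5
G0 X199.519 Y125.529
M3 S365
G01 X166.004 Y121.477 F2213
G01 X140.362 Y110.331 F2213
G01 X122.595 Y92.092 F2213
G01 X112.702 Y66.760 F2213
M5
G0 X0.000 Y0.000

viewBox `0 0 226.959 232.954` with mm width/height → 1 unit = 1 mm. Flip: y_m = 232.954 − y_svg.

**Shape 1** — `<polygon>` rectangle, stroke `#000000` → score (S365, F2213). Machine vertices: (87.299,121.209) → (126.312,121.209) → (126.312,52.334) → (87.299,52.334) → (87.299,121.209). Closed: final G1 returns to the first vertex.

**Shape 2** — `<path>` quadratic bezier, stroke `#000000` → score (S365, F2213). Control points (SVG): P0=(199.519,107.425), P1=(124.614,108.436), P2=(112.702,166.194); sampled at t=k/4. Machine vertices: (199.519,125.529) → (166.004,121.477) → (140.362,110.331) → (122.595,92.092) → (112.702,66.760). Open path.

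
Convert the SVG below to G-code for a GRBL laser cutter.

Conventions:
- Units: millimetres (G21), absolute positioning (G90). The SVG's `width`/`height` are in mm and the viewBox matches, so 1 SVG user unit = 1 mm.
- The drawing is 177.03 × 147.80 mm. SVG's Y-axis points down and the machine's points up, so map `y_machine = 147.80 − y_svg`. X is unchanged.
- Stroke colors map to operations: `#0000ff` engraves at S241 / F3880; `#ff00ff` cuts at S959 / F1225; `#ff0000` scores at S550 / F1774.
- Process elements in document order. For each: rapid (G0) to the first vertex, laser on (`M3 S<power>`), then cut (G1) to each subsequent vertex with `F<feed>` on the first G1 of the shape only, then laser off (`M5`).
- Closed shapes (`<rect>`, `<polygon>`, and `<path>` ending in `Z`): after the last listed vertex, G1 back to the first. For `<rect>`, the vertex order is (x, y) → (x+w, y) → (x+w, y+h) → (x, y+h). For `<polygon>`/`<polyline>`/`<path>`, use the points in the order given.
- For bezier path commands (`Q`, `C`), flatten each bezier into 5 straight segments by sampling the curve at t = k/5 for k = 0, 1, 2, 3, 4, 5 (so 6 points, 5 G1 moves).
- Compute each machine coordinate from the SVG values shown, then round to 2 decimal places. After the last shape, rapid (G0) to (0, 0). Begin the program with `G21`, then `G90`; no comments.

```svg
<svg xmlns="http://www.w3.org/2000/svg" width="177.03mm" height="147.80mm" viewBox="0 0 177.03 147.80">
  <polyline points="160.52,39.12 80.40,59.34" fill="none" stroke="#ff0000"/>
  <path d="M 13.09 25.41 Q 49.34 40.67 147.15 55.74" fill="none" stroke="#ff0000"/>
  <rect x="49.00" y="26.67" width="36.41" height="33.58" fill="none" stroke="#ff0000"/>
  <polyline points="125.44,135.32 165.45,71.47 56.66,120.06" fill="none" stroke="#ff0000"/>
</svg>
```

G21
G90
G0 X160.52 Y108.68
M3 S550
G1 X80.40 Y88.46 F1774
M5
G0 X13.09 Y122.39
M3 S550
G1 X30.05 Y116.29 F1774
G1 X51.94 Y110.21
G1 X78.75 Y104.15
G1 X110.49 Y98.10
G1 X147.15 Y92.06
M5
G0 X49.00 Y121.13
M3 S550
G1 X85.41 Y121.13 F1774
G1 X85.41 Y87.55
G1 X49.00 Y87.55
G1 X49.00 Y121.13
M5
G0 X125.44 Y12.48
M3 S550
G1 X165.45 Y76.33 F1774
G1 X56.66 Y27.74
M5
G0 X0.00 Y0.00

Since the viewBox matches the mm dimensions, user units are millimetres directly. The only transform is the Y-flip y_m = 147.80 − y_svg.

Shape 1 is a line segment drawn with `<polyline>`. Its stroke #ff0000 means score at S550, F1774. After flipping Y the toolpath is (160.52,108.68) → (80.40,88.46).

Shape 2 is a quadratic bezier drawn with `<path>`. Its stroke #ff0000 means score at S550, F1774. After flipping Y the toolpath is (13.09,122.39) → (30.05,116.29) → (51.94,110.21) → (78.75,104.15) → (110.49,98.10) → (147.15,92.06).

Shape 3 is a rectangle drawn with `<rect>`. Its stroke #ff0000 means score at S550, F1774. After flipping Y the toolpath is (49.00,121.13) → (85.41,121.13) → (85.41,87.55) → (49.00,87.55) → (49.00,121.13), returning to the start.

Shape 4 is a open polyline drawn with `<polyline>`. Its stroke #ff0000 means score at S550, F1774. After flipping Y the toolpath is (125.44,12.48) → (165.45,76.33) → (56.66,27.74).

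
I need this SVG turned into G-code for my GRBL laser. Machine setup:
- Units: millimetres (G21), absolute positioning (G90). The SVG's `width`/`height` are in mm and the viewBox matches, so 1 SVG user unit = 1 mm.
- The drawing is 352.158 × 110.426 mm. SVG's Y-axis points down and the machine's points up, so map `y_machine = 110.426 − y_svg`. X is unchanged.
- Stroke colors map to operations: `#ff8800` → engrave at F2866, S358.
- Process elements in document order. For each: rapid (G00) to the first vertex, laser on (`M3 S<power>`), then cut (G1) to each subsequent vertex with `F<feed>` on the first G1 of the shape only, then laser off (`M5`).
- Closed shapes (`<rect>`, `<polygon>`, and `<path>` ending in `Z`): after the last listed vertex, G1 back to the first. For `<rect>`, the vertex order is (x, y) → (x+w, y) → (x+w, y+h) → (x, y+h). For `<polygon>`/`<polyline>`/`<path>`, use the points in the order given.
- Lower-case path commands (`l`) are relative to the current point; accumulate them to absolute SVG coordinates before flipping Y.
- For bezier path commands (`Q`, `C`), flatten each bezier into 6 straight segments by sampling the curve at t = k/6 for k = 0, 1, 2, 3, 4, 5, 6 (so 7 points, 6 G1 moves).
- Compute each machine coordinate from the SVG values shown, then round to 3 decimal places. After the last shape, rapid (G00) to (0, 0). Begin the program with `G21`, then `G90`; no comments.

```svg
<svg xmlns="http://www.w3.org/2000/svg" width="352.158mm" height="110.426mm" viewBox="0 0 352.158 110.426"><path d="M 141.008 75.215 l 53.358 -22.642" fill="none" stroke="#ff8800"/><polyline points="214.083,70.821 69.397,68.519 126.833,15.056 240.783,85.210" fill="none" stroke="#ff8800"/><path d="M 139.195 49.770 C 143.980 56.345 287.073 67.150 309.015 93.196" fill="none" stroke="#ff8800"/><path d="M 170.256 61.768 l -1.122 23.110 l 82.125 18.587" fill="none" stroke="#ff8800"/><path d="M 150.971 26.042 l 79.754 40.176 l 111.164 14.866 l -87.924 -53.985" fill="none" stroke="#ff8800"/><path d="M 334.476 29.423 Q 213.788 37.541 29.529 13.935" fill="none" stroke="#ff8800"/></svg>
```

Since the viewBox matches the mm dimensions, user units are millimetres directly. The only transform is the Y-flip y_m = 110.426 − y_svg.

Shape 1 is a line segment drawn with `<path>`. Its stroke #ff8800 means engrave at S358, F2866. After flipping Y the toolpath is (141.008,35.211) → (194.366,57.853).

Shape 2 is a open polyline drawn with `<polyline>`. Its stroke #ff8800 means engrave at S358, F2866. After flipping Y the toolpath is (214.083,39.605) → (69.397,41.907) → (126.833,95.370) → (240.783,25.216).

Shape 3 is a cubic bezier drawn with `<path>`. Its stroke #ff8800 means engrave at S358, F2866. After flipping Y the toolpath is (139.195,60.656) → (151.912,56.965) → (180.473,52.263) → (217.671,46.245) → (256.299,38.603) → (289.149,29.034) → (309.015,17.230).

Shape 4 is a open polyline drawn with `<path>`. Its stroke #ff8800 means engrave at S358, F2866. After flipping Y the toolpath is (170.256,48.658) → (169.134,25.548) → (251.259,6.961).

Shape 5 is a open polyline drawn with `<path>`. Its stroke #ff8800 means engrave at S358, F2866. After flipping Y the toolpath is (150.971,84.384) → (230.725,44.208) → (341.889,29.342) → (253.965,83.327).

Shape 6 is a quadratic bezier drawn with `<path>`. Its stroke #ff8800 means engrave at S358, F2866. After flipping Y the toolpath is (334.476,81.003) → (292.481,79.178) → (246.954,79.116) → (197.895,80.816) → (145.305,84.279) → (89.183,89.504) → (29.529,96.491).

G21
G90
G00 X141.008 Y35.211
M3 S358
G1 X194.366 Y57.853 F2866
M5
G00 X214.083 Y39.605
M3 S358
G1 X69.397 Y41.907 F2866
G1 X126.833 Y95.370
G1 X240.783 Y25.216
M5
G00 X139.195 Y60.656
M3 S358
G1 X151.912 Y56.965 F2866
G1 X180.473 Y52.263
G1 X217.671 Y46.245
G1 X256.299 Y38.603
G1 X289.149 Y29.034
G1 X309.015 Y17.230
M5
G00 X170.256 Y48.658
M3 S358
G1 X169.134 Y25.548 F2866
G1 X251.259 Y6.961
M5
G00 X150.971 Y84.384
M3 S358
G1 X230.725 Y44.208 F2866
G1 X341.889 Y29.342
G1 X253.965 Y83.327
M5
G00 X334.476 Y81.003
M3 S358
G1 X292.481 Y79.178 F2866
G1 X246.954 Y79.116
G1 X197.895 Y80.816
G1 X145.305 Y84.279
G1 X89.183 Y89.504
G1 X29.529 Y96.491
M5
G00 X0.000 Y0.000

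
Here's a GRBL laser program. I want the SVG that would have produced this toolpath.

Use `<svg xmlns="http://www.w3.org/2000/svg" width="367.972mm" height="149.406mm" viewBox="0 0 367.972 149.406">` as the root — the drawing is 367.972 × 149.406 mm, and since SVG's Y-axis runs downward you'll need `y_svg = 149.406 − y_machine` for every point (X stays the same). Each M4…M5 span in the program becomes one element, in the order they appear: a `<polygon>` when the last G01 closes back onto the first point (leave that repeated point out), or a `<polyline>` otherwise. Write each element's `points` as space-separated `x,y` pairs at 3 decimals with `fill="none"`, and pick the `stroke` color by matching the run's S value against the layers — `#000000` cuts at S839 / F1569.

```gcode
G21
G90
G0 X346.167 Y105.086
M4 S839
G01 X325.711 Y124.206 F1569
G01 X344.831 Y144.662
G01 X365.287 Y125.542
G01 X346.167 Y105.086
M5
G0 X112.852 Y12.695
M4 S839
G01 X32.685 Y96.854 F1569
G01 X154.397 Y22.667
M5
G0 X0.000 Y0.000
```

y_svg = 149.406 − y_m. Every run uses S839, so all elements get stroke `#000000` (cut).

[1] closed run; points: 346.167,44.320 325.711,25.200 344.831,4.744 365.287,23.864

[2] open run; points: 112.852,136.711 32.685,52.552 154.397,126.739

<svg xmlns="http://www.w3.org/2000/svg" width="367.972mm" height="149.406mm" viewBox="0 0 367.972 149.406">
  <polygon points="346.167,44.320 325.711,25.200 344.831,4.744 365.287,23.864" fill="none" stroke="#000000"/>
  <polyline points="112.852,136.711 32.685,52.552 154.397,126.739" fill="none" stroke="#000000"/>
</svg>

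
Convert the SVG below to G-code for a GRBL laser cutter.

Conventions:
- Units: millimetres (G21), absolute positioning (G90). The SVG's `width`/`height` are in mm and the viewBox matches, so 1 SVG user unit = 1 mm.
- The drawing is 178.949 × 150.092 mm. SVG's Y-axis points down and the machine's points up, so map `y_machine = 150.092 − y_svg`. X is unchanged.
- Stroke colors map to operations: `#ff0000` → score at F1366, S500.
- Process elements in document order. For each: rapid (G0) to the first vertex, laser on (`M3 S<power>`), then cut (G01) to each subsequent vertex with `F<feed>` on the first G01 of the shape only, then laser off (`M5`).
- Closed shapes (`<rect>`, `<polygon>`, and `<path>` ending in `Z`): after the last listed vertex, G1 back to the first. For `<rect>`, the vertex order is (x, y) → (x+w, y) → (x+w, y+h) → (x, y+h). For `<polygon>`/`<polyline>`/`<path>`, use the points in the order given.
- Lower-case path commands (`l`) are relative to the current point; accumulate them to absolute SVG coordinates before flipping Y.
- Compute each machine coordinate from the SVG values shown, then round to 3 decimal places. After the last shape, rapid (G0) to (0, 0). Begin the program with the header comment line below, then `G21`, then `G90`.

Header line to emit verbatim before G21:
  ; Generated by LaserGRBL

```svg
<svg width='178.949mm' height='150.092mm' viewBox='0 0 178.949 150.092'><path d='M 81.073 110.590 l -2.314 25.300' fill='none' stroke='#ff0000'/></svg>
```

; Generated by LaserGRBL
G21
G90
G0 X81.073 Y39.502
M3 S500
G01 X78.759 Y14.202 F1366
M5
G0 X0.000 Y0.000

1 u = 1 mm; y_m = 150.092 − y.

[1] `<path>` line segment, #ff0000→score S500 F1366: (81.073,39.502) → (78.759,14.202)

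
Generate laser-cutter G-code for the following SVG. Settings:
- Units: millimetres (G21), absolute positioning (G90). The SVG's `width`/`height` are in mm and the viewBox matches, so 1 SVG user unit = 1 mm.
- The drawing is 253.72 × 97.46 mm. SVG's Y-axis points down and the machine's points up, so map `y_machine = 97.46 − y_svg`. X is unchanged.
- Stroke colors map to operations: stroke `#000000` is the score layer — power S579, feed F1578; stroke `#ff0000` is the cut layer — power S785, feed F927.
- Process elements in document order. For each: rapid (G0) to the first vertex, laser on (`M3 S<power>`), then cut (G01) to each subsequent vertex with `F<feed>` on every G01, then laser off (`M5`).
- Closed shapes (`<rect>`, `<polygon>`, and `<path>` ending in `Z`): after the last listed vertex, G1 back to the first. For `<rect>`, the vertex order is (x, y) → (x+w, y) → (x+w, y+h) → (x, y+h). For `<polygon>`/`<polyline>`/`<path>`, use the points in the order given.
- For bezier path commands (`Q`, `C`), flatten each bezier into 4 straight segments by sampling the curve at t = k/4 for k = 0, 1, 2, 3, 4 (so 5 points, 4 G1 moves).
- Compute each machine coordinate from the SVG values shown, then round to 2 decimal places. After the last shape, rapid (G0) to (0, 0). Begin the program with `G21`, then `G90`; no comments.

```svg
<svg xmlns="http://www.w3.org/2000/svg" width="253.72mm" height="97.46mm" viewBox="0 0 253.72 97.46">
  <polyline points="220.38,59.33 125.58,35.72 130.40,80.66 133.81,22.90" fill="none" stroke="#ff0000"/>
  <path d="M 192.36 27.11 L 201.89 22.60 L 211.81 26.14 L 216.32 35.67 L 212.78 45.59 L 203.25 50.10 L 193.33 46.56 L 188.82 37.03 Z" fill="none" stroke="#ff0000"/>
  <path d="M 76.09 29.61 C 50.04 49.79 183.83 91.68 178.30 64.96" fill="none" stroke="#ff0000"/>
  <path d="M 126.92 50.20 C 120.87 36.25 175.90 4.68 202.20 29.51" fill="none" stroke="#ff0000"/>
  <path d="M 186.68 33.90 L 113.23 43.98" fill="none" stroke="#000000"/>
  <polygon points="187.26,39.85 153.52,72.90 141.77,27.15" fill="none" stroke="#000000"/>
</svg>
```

viewBox `0 0 253.72 97.46` with mm width/height → 1 unit = 1 mm. Flip: y_m = 97.46 − y_svg.

**Shape 1** — `<polyline>` open polyline, stroke `#ff0000` → cut (S785, F927). Machine vertices: (220.38,38.13) → (125.58,61.74) → (130.40,16.80) → (133.81,74.56). Open path.

**Shape 2** — `<path>` regular polygon, stroke `#ff0000` → cut (S785, F927). Machine vertices: (192.36,70.35) → (201.89,74.86) → (211.81,71.32) → (216.32,61.79) → (212.78,51.87) → (203.25,47.36) → (193.33,50.90) → (188.82,60.43) → (192.36,70.35). Closed: final G1 returns to the first vertex.

**Shape 3** — `<path>` cubic bezier, stroke `#ff0000` → cut (S785, F927). Control points (SVG): P0=(76.09,29.61), P1=(50.04,49.79), P2=(183.83,91.68), P3=(178.30,64.96); sampled at t=k/4. Machine vertices: (76.09,67.85) → (81.85,50.06) → (119.50,32.59) → (161.00,23.91) → (178.30,32.50). Open path.

**Shape 4** — `<path>` cubic bezier, stroke `#ff0000` → cut (S785, F927). Control points (SVG): P0=(126.92,50.20), P1=(120.87,36.25), P2=(175.90,4.68), P3=(202.20,29.51); sampled at t=k/4. Machine vertices: (126.92,47.26) → (132.43,59.87) → (152.43,72.15) → (178.49,77.15) → (202.20,67.95). Open path.

**Shape 5** — `<path>` line segment, stroke `#000000` → score (S579, F1578). Machine vertices: (186.68,63.56) → (113.23,53.48). Open path.

**Shape 6** — `<polygon>` regular polygon, stroke `#000000` → score (S579, F1578). Machine vertices: (187.26,57.61) → (153.52,24.56) → (141.77,70.31) → (187.26,57.61). Closed: final G1 returns to the first vertex.

G21
G90
G0 X220.38 Y38.13
M3 S785
G01 X125.58 Y61.74 F927
G01 X130.40 Y16.80 F927
G01 X133.81 Y74.56 F927
M5
G0 X192.36 Y70.35
M3 S785
G01 X201.89 Y74.86 F927
G01 X211.81 Y71.32 F927
G01 X216.32 Y61.79 F927
G01 X212.78 Y51.87 F927
G01 X203.25 Y47.36 F927
G01 X193.33 Y50.90 F927
G01 X188.82 Y60.43 F927
G01 X192.36 Y70.35 F927
M5
G0 X76.09 Y67.85
M3 S785
G01 X81.85 Y50.06 F927
G01 X119.50 Y32.59 F927
G01 X161.00 Y23.91 F927
G01 X178.30 Y32.50 F927
M5
G0 X126.92 Y47.26
M3 S785
G01 X132.43 Y59.87 F927
G01 X152.43 Y72.15 F927
G01 X178.49 Y77.15 F927
G01 X202.20 Y67.95 F927
M5
G0 X186.68 Y63.56
M3 S579
G01 X113.23 Y53.48 F1578
M5
G0 X187.26 Y57.61
M3 S579
G01 X153.52 Y24.56 F1578
G01 X141.77 Y70.31 F1578
G01 X187.26 Y57.61 F1578
M5
G0 X0.00 Y0.00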